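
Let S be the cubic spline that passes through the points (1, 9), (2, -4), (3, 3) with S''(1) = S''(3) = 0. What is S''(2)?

30

With σ_i denoting the second derivative at x_i, h_i = 1, 1, and Δ_i = (y_(i+1) − y_i)/h_i = -13, 7:
  1·σ_0 + 4·σ_1 + 1·σ_2 = 6(Δ_1 - Δ_0) = 120
Natural end conditions: σ_0 = σ_2 = 0.
Forward elimination and back-substitution give σ_0 = 0, σ_1 = 30, σ_2 = 0.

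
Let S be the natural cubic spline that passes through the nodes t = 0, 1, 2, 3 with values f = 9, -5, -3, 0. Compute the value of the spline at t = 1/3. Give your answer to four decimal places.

Put σ_i = S'' at the i-th knot. Here h = (1, 1, 1) and Δ = (-14, 2, 3), so the interior equations h_(i-1)·σ_(i-1) + 2(h_(i-1)+h_i)·σ_i + h_i·σ_(i+1) = 6(Δ_i − Δ_(i-1)) read
  1·σ_0 + 4·σ_1 + 1·σ_2 = 6(Δ_1 - Δ_0) = 96
  1·σ_1 + 4·σ_2 + 1·σ_3 = 6(Δ_2 - Δ_1) = 6
Natural end conditions: σ_0 = σ_3 = 0.
Hence σ_0 = 0, σ_1 = 126/5, σ_2 = -24/5, σ_3 = 0.
On [0, 1], S(t) = 9 - 91/5·t + 0·t² + 21/5·t³.
With t = 1/3: S(1/3) = 139/45.

3.0889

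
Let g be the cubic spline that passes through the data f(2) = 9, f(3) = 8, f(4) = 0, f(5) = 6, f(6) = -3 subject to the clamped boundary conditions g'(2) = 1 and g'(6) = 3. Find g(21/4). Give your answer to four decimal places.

With M_i denoting the second derivative at x_i, h_i = 1, 1, 1, 1, and Δ_i = (y_(i+1) − y_i)/h_i = -1, -8, 6, -9:
  1·M_0 + 4·M_1 + 1·M_2 = 6(Δ_1 - Δ_0) = -42
  1·M_1 + 4·M_2 + 1·M_3 = 6(Δ_2 - Δ_1) = 84
  1·M_2 + 4·M_3 + 1·M_4 = 6(Δ_3 - Δ_2) = -90
Clamped end conditions give two more equations: 2h_0·M_0 + h_0·M_1 = 6(Δ_0 - g'(2)) = -12 and h_3·M_3 + 2h_3·M_4 = 6(g'(6) - Δ_3) = 72.
Hence M_0 = 32/7, M_1 = -148/7, M_2 = 38, M_3 = -328/7, M_4 = 416/7.
On [5, 6], g(x) = 6 - 23/7·(x - 5) - 164/7·(x - 5)² + 124/7·(x - 5)³.
With (x - 5) = 1/4: g(21/4) = 447/112.

3.9911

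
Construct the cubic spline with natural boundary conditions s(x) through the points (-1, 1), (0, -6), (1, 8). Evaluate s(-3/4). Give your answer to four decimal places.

With M_i denoting the second derivative at x_i, h_i = 1, 1, and Δ_i = (y_(i+1) − y_i)/h_i = -7, 14:
  1·M_0 + 4·M_1 + 1·M_2 = 6(Δ_1 - Δ_0) = 126
Natural end conditions: M_0 = M_2 = 0.
Solving: M_0 = 0, M_1 = 63/2, M_2 = 0.
On [-1, 0], s(x) = 1 - 49/4·(x + 1) + 0·(x + 1)² + 21/4·(x + 1)³.
With (x + 1) = 1/4: s(-3/4) = -507/256.

-1.9805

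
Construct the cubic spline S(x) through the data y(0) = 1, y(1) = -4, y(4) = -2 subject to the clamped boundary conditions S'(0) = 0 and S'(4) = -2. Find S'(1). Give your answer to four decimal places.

With M_i denoting the second derivative at x_i, h_i = 1, 3, and Δ_i = (y_(i+1) − y_i)/h_i = -5, 2/3:
  1·M_0 + 8·M_1 + 3·M_2 = 6(Δ_1 - Δ_0) = 34
Clamped end conditions give two more equations: 2h_0·M_0 + h_0·M_1 = 6(Δ_0 - S'(0)) = -30 and h_1·M_1 + 2h_1·M_2 = 6(S'(4) - Δ_1) = -16.
Hence M_0 = -79/4, M_1 = 19/2, M_2 = -89/12.
On [1, 4], S'(x) = b_1 + 2c_1·(x - 1) + 3d_1·(x - 1)² with b_1 = Δ_1 - h_1(2M_1 + M_2)/6 = -41/8, c_1 = M_1/2 = 19/4, d_1 = (M_2 - M_1)/(6h_1) = -203/216. So S'(1) = -41/8.

-5.1250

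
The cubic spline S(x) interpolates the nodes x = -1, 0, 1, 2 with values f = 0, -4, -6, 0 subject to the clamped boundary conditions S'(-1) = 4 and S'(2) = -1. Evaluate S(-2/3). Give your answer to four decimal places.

0.0543

Put m_i = S'' at the i-th knot. Here h = (1, 1, 1) and Δ = (-4, -2, 6), so the interior equations h_(i-1)·m_(i-1) + 2(h_(i-1)+h_i)·m_i + h_i·m_(i+1) = 6(Δ_i − Δ_(i-1)) read
  1·m_0 + 4·m_1 + 1·m_2 = 6(Δ_1 - Δ_0) = 12
  1·m_1 + 4·m_2 + 1·m_3 = 6(Δ_2 - Δ_1) = 48
Clamped end conditions give two more equations: 2h_0·m_0 + h_0·m_1 = 6(Δ_0 - S'(-1)) = -48 and h_2·m_2 + 2h_2·m_3 = 6(S'(2) - Δ_2) = -42.
Forward elimination and back-substitution give m_0 = -398/15, m_1 = 76/15, m_2 = 274/15, m_3 = -452/15.
On [-1, 0], S(x) = 0 + 4·(x + 1) - 199/15·(x + 1)² + 79/15·(x + 1)³.
With (x + 1) = 1/3: S(-2/3) = 22/405.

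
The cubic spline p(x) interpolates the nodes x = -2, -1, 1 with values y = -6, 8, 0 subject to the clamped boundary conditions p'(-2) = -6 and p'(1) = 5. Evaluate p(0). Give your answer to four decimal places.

6.0417

Put m_i = p'' at the i-th knot. Here h = (1, 2) and Δ = (14, -4), so the interior equations h_(i-1)·m_(i-1) + 2(h_(i-1)+h_i)·m_i + h_i·m_(i+1) = 6(Δ_i − Δ_(i-1)) read
  1·m_0 + 6·m_1 + 2·m_2 = 6(Δ_1 - Δ_0) = -108
Clamped end conditions give two more equations: 2h_0·m_0 + h_0·m_1 = 6(Δ_0 - p'(-2)) = 120 and h_1·m_1 + 2h_1·m_2 = 6(p'(1) - Δ_1) = 54.
Hence m_0 = 245/3, m_1 = -130/3, m_2 = 211/6.
On [-1, 1], p(x) = 8 + 79/6·(x + 1) - 65/3·(x + 1)² + 157/24·(x + 1)³.
With (x + 1) = 1: p(0) = 145/24.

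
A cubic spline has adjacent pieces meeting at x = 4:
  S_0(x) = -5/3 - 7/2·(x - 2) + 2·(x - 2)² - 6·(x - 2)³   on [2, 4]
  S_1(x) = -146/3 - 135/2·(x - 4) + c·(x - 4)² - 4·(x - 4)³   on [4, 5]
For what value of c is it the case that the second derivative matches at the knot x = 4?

S_0''(x) = 4 - 36·(x - 2), so S_0''(4) = -68. On the right, S_1''(4) = 2c, so c = -34.

-34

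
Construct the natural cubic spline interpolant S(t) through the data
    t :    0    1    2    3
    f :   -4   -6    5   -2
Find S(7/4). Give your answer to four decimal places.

With σ_i denoting the second derivative at x_i, h_i = 1, 1, 1, and Δ_i = (y_(i+1) − y_i)/h_i = -2, 11, -7:
  1·σ_0 + 4·σ_1 + 1·σ_2 = 6(Δ_1 - Δ_0) = 78
  1·σ_1 + 4·σ_2 + 1·σ_3 = 6(Δ_2 - Δ_1) = -108
Natural end conditions: σ_0 = σ_3 = 0.
Solving: σ_0 = 0, σ_1 = 28, σ_2 = -34, σ_3 = 0.
On [1, 2], S(t) = -6 + 22/3·(t - 1) + 14·(t - 1)² - 31/3·(t - 1)³.
With (t - 1) = 3/4: S(7/4) = 193/64.

3.0156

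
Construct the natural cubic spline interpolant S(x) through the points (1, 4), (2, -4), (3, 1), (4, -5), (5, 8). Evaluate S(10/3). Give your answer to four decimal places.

-0.7989

Write M_i for S''(x_i). With h_i = 1, 1, 1, 1 and divided differences Δ_i = -8, 5, -6, 13, the continuity of S' gives the tridiagonal system
  1·M_0 + 4·M_1 + 1·M_2 = 6(Δ_1 - Δ_0) = 78
  1·M_1 + 4·M_2 + 1·M_3 = 6(Δ_2 - Δ_1) = -66
  1·M_2 + 4·M_3 + 1·M_4 = 6(Δ_3 - Δ_2) = 114
Natural end conditions: M_0 = M_4 = 0.
Solving the tridiagonal system: M_0 = 0, M_1 = 387/14, M_2 = -228/7, M_3 = 513/14, M_4 = 0.
On [3, 4], S(x) = 1 - 5/4·(x - 3) - 114/7·(x - 3)² + 323/28·(x - 3)³.
With (x - 3) = 1/3: S(10/3) = -151/189.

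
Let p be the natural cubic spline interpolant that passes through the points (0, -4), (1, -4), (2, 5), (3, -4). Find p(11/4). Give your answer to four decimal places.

Let σ_i = p''(x_i). Step sizes h_i = 1, 1, 1; slopes of the chords Δ_i = (y_(i+1) - y_i)/h_i = 0, 9, -9.
  1·σ_0 + 4·σ_1 + 1·σ_2 = 6(Δ_1 - Δ_0) = 54
  1·σ_1 + 4·σ_2 + 1·σ_3 = 6(Δ_2 - Δ_1) = -108
Natural end conditions: σ_0 = σ_3 = 0.
Forward elimination and back-substitution give σ_0 = 0, σ_1 = 108/5, σ_2 = -162/5, σ_3 = 0.
On [2, 3], p(t) = 5 + 9/5·(t - 2) - 81/5·(t - 2)² + 27/5·(t - 2)³.
With (t - 2) = 3/4: p(11/4) = -31/64.

-0.4844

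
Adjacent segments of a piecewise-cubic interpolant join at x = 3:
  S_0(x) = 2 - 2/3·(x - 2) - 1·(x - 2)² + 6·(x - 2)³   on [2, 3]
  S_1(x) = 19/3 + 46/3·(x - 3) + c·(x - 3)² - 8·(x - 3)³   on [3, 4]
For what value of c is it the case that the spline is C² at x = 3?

17

S_0''(x) = -2 + 36·(x - 2), so S_0''(3) = 34. On the right, S_1''(3) = 2c, so c = 17.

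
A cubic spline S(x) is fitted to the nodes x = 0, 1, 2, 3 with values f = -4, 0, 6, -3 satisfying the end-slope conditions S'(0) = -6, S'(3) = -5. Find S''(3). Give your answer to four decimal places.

Write M_i for S''(x_i). With h_i = 1, 1, 1 and divided differences Δ_i = 4, 6, -9, the continuity of S' gives the tridiagonal system
  1·M_0 + 4·M_1 + 1·M_2 = 6(Δ_1 - Δ_0) = 12
  1·M_1 + 4·M_2 + 1·M_3 = 6(Δ_2 - Δ_1) = -90
Clamped end conditions give two more equations: 2h_0·M_0 + h_0·M_1 = 6(Δ_0 - S'(0)) = 60 and h_2·M_2 + 2h_2·M_3 = 6(S'(3) - Δ_2) = 24.
Solving: M_0 = 424/15, M_1 = 52/15, M_2 = -452/15, M_3 = 406/15.

27.0667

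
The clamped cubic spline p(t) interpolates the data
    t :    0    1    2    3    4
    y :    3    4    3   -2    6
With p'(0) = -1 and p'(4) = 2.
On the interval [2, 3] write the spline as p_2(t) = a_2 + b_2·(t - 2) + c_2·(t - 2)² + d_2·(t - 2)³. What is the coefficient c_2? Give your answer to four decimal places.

-6.7500

Put M_i = p'' at the i-th knot. Here h = (1, 1, 1, 1) and Δ = (1, -1, -5, 8), so the interior equations h_(i-1)·M_(i-1) + 2(h_(i-1)+h_i)·M_i + h_i·M_(i+1) = 6(Δ_i − Δ_(i-1)) read
  1·M_0 + 4·M_1 + 1·M_2 = 6(Δ_1 - Δ_0) = -12
  1·M_1 + 4·M_2 + 1·M_3 = 6(Δ_2 - Δ_1) = -24
  1·M_2 + 4·M_3 + 1·M_4 = 6(Δ_3 - Δ_2) = 78
Clamped end conditions give two more equations: 2h_0·M_0 + h_0·M_1 = 6(Δ_0 - p'(0)) = 12 and h_3·M_3 + 2h_3·M_4 = 6(p'(4) - Δ_3) = -36.
Solving: M_0 = 93/14, M_1 = -9/7, M_2 = -27/2, M_3 = 219/7, M_4 = -471/14.
On [2, 3], with p_2(t) = a_2 + b_2·(t - 2) + c_2·(t - 2)² + d_2·(t - 2)³: c_2 = M_2/2 = -27/4, d_2 = (M_3 - M_2)/(6h_2) = 209/28, b_2 = Δ_2 - h_2(2M_2 + M_3)/6 = -40/7.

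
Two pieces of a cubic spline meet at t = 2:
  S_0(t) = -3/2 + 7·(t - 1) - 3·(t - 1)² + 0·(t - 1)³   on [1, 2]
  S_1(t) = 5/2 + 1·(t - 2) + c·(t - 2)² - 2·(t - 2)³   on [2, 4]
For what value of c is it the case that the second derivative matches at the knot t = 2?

S_0''(t) = -6 + 0·(t - 1), so S_0''(2) = -6. On the right, S_1''(2) = 2c, so c = -3.

-3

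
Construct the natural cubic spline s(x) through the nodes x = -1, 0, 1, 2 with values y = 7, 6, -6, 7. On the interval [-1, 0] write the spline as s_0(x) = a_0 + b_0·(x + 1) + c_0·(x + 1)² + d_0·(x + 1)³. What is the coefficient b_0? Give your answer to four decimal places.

3.6000

With m_i denoting the second derivative at x_i, h_i = 1, 1, 1, and Δ_i = (y_(i+1) − y_i)/h_i = -1, -12, 13:
  1·m_0 + 4·m_1 + 1·m_2 = 6(Δ_1 - Δ_0) = -66
  1·m_1 + 4·m_2 + 1·m_3 = 6(Δ_2 - Δ_1) = 150
Natural end conditions: m_0 = m_3 = 0.
Solving: m_0 = 0, m_1 = -138/5, m_2 = 222/5, m_3 = 0.
On [-1, 0], with s_0(x) = a_0 + b_0·(x + 1) + c_0·(x + 1)² + d_0·(x + 1)³: c_0 = m_0/2 = 0, d_0 = (m_1 - m_0)/(6h_0) = -23/5, b_0 = Δ_0 - h_0(2m_0 + m_1)/6 = 18/5.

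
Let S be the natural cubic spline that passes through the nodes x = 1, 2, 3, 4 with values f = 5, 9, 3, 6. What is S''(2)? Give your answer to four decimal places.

-19.6000

With M_i denoting the second derivative at x_i, h_i = 1, 1, 1, and Δ_i = (y_(i+1) − y_i)/h_i = 4, -6, 3:
  1·M_0 + 4·M_1 + 1·M_2 = 6(Δ_1 - Δ_0) = -60
  1·M_1 + 4·M_2 + 1·M_3 = 6(Δ_2 - Δ_1) = 54
Natural end conditions: M_0 = M_3 = 0.
Hence M_0 = 0, M_1 = -98/5, M_2 = 92/5, M_3 = 0.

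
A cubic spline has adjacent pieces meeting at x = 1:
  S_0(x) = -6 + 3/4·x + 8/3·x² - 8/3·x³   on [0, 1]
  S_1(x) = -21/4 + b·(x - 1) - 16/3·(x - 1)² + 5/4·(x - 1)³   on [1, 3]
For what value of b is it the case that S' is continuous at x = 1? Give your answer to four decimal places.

-1.9167

S_0'(x) = 3/4 + 16/3·x - 8·x², so S_0'(1) = -23/12. On the right, S_1'(1) = b, so b = -23/12.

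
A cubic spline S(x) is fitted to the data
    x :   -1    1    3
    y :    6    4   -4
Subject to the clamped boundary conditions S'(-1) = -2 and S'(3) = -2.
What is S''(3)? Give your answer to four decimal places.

5.2500

Put m_i = S'' at the i-th knot. Here h = (2, 2) and Δ = (-1, -4), so the interior equations h_(i-1)·m_(i-1) + 2(h_(i-1)+h_i)·m_i + h_i·m_(i+1) = 6(Δ_i − Δ_(i-1)) read
  2·m_0 + 8·m_1 + 2·m_2 = 6(Δ_1 - Δ_0) = -18
Clamped end conditions give two more equations: 2h_0·m_0 + h_0·m_1 = 6(Δ_0 - S'(-1)) = 6 and h_1·m_1 + 2h_1·m_2 = 6(S'(3) - Δ_1) = 12.
Solving the tridiagonal system: m_0 = 15/4, m_1 = -9/2, m_2 = 21/4.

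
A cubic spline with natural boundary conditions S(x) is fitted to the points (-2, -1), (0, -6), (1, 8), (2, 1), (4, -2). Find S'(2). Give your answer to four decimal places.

-9.6515

With m_i denoting the second derivative at x_i, h_i = 2, 1, 1, 2, and Δ_i = (y_(i+1) − y_i)/h_i = -5/2, 14, -7, -3/2:
  2·m_0 + 6·m_1 + 1·m_2 = 6(Δ_1 - Δ_0) = 99
  1·m_1 + 4·m_2 + 1·m_3 = 6(Δ_2 - Δ_1) = -126
  1·m_2 + 6·m_3 + 2·m_4 = 6(Δ_3 - Δ_2) = 33
Natural end conditions: m_0 = m_4 = 0.
Forward elimination and back-substitution give m_0 = 0, m_1 = 511/22, m_2 = -444/11, m_3 = 269/22, m_4 = 0.
On [2, 4], S'(x) = b_3 + 2c_3·(x - 2) + 3d_3·(x - 2)² with b_3 = Δ_3 - h_3(2m_3 + m_4)/6 = -637/66, c_3 = m_3/2 = 269/44, d_3 = (m_4 - m_3)/(6h_3) = -269/264. So S'(2) = -637/66.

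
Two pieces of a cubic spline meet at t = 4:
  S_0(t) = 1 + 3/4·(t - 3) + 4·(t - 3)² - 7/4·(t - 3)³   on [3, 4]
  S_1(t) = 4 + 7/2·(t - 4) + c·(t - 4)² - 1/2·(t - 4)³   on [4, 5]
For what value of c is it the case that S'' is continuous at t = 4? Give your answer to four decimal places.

S_0''(t) = 8 - 21/2·(t - 3), so S_0''(4) = -5/2. On the right, S_1''(4) = 2c, so c = -5/4.

-1.2500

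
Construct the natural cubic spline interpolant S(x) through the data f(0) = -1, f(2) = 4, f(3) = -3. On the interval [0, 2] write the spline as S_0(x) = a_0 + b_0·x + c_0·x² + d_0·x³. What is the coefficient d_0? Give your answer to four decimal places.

-0.7917

With M_i denoting the second derivative at x_i, h_i = 2, 1, and Δ_i = (y_(i+1) − y_i)/h_i = 5/2, -7:
  2·M_0 + 6·M_1 + 1·M_2 = 6(Δ_1 - Δ_0) = -57
Natural end conditions: M_0 = M_2 = 0.
Hence M_0 = 0, M_1 = -19/2, M_2 = 0.
On [0, 2], with S_0(x) = a_0 + b_0·x + c_0·x² + d_0·x³: c_0 = M_0/2 = 0, d_0 = (M_1 - M_0)/(6h_0) = -19/24, b_0 = Δ_0 - h_0(2M_0 + M_1)/6 = 17/3.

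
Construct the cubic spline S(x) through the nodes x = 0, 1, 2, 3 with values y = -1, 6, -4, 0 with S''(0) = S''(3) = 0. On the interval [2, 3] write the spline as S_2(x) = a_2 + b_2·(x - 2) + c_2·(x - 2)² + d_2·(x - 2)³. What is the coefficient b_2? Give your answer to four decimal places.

Write M_i for S''(x_i). With h_i = 1, 1, 1 and divided differences Δ_i = 7, -10, 4, the continuity of S' gives the tridiagonal system
  1·M_0 + 4·M_1 + 1·M_2 = 6(Δ_1 - Δ_0) = -102
  1·M_1 + 4·M_2 + 1·M_3 = 6(Δ_2 - Δ_1) = 84
Natural end conditions: M_0 = M_3 = 0.
Forward elimination and back-substitution give M_0 = 0, M_1 = -164/5, M_2 = 146/5, M_3 = 0.
On [2, 3], with S_2(x) = a_2 + b_2·(x - 2) + c_2·(x - 2)² + d_2·(x - 2)³: c_2 = M_2/2 = 73/5, d_2 = (M_3 - M_2)/(6h_2) = -73/15, b_2 = Δ_2 - h_2(2M_2 + M_3)/6 = -86/15.

-5.7333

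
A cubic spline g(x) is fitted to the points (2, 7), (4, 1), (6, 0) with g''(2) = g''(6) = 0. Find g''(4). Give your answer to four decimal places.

Put M_i = g'' at the i-th knot. Here h = (2, 2) and Δ = (-3, -1/2), so the interior equations h_(i-1)·M_(i-1) + 2(h_(i-1)+h_i)·M_i + h_i·M_(i+1) = 6(Δ_i − Δ_(i-1)) read
  2·M_0 + 8·M_1 + 2·M_2 = 6(Δ_1 - Δ_0) = 15
Natural end conditions: M_0 = M_2 = 0.
Solving the tridiagonal system: M_0 = 0, M_1 = 15/8, M_2 = 0.

1.8750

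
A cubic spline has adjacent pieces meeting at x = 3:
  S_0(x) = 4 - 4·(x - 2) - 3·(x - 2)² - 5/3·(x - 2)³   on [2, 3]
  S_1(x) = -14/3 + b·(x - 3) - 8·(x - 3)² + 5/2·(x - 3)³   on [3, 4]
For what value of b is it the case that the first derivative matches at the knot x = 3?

S_0'(x) = -4 - 6·(x - 2) - 5·(x - 2)², so S_0'(3) = -15. On the right, S_1'(3) = b, so b = -15.

-15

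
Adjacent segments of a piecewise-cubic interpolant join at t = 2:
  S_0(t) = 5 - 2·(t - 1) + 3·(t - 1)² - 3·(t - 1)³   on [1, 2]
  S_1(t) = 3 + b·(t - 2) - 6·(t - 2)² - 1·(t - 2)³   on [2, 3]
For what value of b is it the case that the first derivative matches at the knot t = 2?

S_0'(t) = -2 + 6·(t - 1) - 9·(t - 1)², so S_0'(2) = -5. On the right, S_1'(2) = b, so b = -5.

-5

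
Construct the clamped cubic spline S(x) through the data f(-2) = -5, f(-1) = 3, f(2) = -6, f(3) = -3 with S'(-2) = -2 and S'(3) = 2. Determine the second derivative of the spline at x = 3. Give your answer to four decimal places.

Write σ_i for S''(x_i). With h_i = 1, 3, 1 and divided differences Δ_i = 8, -3, 3, the continuity of S' gives the tridiagonal system
  1·σ_0 + 8·σ_1 + 3·σ_2 = 6(Δ_1 - Δ_0) = -66
  3·σ_1 + 8·σ_2 + 1·σ_3 = 6(Δ_2 - Δ_1) = 36
Clamped end conditions give two more equations: 2h_0·σ_0 + h_0·σ_1 = 6(Δ_0 - S'(-2)) = 60 and h_2·σ_2 + 2h_2·σ_3 = 6(S'(3) - Δ_2) = -6.
Solving: σ_0 = 272/7, σ_1 = -124/7, σ_2 = 86/7, σ_3 = -64/7.

-9.1429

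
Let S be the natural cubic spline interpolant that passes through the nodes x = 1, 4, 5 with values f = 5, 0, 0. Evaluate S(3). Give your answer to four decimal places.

0.9722

Write M_i for S''(x_i). With h_i = 3, 1 and divided differences Δ_i = -5/3, 0, the continuity of S' gives the tridiagonal system
  3·M_0 + 8·M_1 + 1·M_2 = 6(Δ_1 - Δ_0) = 10
Natural end conditions: M_0 = M_2 = 0.
Hence M_0 = 0, M_1 = 5/4, M_2 = 0.
On [1, 4], S(x) = 5 - 55/24·(x - 1) + 0·(x - 1)² + 5/72·(x - 1)³.
With (x - 1) = 2: S(3) = 35/36.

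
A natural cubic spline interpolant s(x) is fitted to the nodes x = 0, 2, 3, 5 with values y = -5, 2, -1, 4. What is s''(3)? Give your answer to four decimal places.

6.7714

Let M_i = s''(x_i). Step sizes h_i = 2, 1, 2; slopes of the chords Δ_i = (y_(i+1) - y_i)/h_i = 7/2, -3, 5/2.
  2·M_0 + 6·M_1 + 1·M_2 = 6(Δ_1 - Δ_0) = -39
  1·M_1 + 6·M_2 + 2·M_3 = 6(Δ_2 - Δ_1) = 33
Natural end conditions: M_0 = M_3 = 0.
Forward elimination and back-substitution give M_0 = 0, M_1 = -267/35, M_2 = 237/35, M_3 = 0.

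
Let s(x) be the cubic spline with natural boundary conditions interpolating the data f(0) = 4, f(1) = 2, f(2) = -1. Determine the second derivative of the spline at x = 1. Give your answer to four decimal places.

Put σ_i = s'' at the i-th knot. Here h = (1, 1) and Δ = (-2, -3), so the interior equations h_(i-1)·σ_(i-1) + 2(h_(i-1)+h_i)·σ_i + h_i·σ_(i+1) = 6(Δ_i − Δ_(i-1)) read
  1·σ_0 + 4·σ_1 + 1·σ_2 = 6(Δ_1 - Δ_0) = -6
Natural end conditions: σ_0 = σ_2 = 0.
Forward elimination and back-substitution give σ_0 = 0, σ_1 = -3/2, σ_2 = 0.

-1.5000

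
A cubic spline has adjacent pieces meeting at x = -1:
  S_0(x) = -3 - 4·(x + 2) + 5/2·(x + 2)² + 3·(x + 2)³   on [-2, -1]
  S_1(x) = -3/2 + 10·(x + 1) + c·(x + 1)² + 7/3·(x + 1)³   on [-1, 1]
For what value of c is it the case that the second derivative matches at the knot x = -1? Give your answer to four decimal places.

11.5000

S_0''(x) = 5 + 18·(x + 2), so S_0''(-1) = 23. On the right, S_1''(-1) = 2c, so c = 23/2.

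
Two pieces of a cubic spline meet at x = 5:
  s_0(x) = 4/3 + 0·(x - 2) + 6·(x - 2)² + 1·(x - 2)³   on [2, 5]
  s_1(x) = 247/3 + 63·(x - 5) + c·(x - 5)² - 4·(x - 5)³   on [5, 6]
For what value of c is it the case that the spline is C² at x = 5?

15

s_0''(x) = 12 + 6·(x - 2), so s_0''(5) = 30. On the right, s_1''(5) = 2c, so c = 15.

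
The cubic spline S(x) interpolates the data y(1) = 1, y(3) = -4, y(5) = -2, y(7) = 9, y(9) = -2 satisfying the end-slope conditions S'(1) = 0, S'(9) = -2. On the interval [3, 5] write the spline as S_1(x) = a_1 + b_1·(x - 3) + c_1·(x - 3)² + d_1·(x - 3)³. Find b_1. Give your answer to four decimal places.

-2.5625

Let σ_i = S''(x_i). Step sizes h_i = 2, 2, 2, 2; slopes of the chords Δ_i = (y_(i+1) - y_i)/h_i = -5/2, 1, 11/2, -11/2.
  2·σ_0 + 8·σ_1 + 2·σ_2 = 6(Δ_1 - Δ_0) = 21
  2·σ_1 + 8·σ_2 + 2·σ_3 = 6(Δ_2 - Δ_1) = 27
  2·σ_2 + 8·σ_3 + 2·σ_4 = 6(Δ_3 - Δ_2) = -66
Clamped end conditions give two more equations: 2h_0·σ_0 + h_0·σ_1 = 6(Δ_0 - S'(1)) = -15 and h_3·σ_3 + 2h_3·σ_4 = 6(S'(9) - Δ_3) = 21.
Solving: σ_0 = -79/16, σ_1 = 19/8, σ_2 = 95/16, σ_3 = -101/8, σ_4 = 185/16.
On [3, 5], with S_1(x) = a_1 + b_1·(x - 3) + c_1·(x - 3)² + d_1·(x - 3)³: c_1 = σ_1/2 = 19/16, d_1 = (σ_2 - σ_1)/(6h_1) = 19/64, b_1 = Δ_1 - h_1(2σ_1 + σ_2)/6 = -41/16.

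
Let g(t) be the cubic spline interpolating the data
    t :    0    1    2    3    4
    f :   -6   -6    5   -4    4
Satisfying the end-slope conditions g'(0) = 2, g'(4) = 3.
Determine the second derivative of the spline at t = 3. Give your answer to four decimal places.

47.9286

Let M_i = g''(x_i). Step sizes h_i = 1, 1, 1, 1; slopes of the chords Δ_i = (y_(i+1) - y_i)/h_i = 0, 11, -9, 8.
  1·M_0 + 4·M_1 + 1·M_2 = 6(Δ_1 - Δ_0) = 66
  1·M_1 + 4·M_2 + 1·M_3 = 6(Δ_2 - Δ_1) = -120
  1·M_2 + 4·M_3 + 1·M_4 = 6(Δ_3 - Δ_2) = 102
Clamped end conditions give two more equations: 2h_0·M_0 + h_0·M_1 = 6(Δ_0 - g'(0)) = -12 and h_3·M_3 + 2h_3·M_4 = 6(g'(4) - Δ_3) = -30.
Solving: M_0 = -659/28, M_1 = 491/14, M_2 = -203/4, M_3 = 671/14, M_4 = -1091/28.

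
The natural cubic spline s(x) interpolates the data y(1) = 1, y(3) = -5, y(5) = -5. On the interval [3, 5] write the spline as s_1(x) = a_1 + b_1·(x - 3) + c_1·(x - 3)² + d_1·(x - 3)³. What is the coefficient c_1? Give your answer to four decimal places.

Write M_i for s''(x_i). With h_i = 2, 2 and divided differences Δ_i = -3, 0, the continuity of s' gives the tridiagonal system
  2·M_0 + 8·M_1 + 2·M_2 = 6(Δ_1 - Δ_0) = 18
Natural end conditions: M_0 = M_2 = 0.
Forward elimination and back-substitution give M_0 = 0, M_1 = 9/4, M_2 = 0.
On [3, 5], with s_1(x) = a_1 + b_1·(x - 3) + c_1·(x - 3)² + d_1·(x - 3)³: c_1 = M_1/2 = 9/8, d_1 = (M_2 - M_1)/(6h_1) = -3/16, b_1 = Δ_1 - h_1(2M_1 + M_2)/6 = -3/2.

1.1250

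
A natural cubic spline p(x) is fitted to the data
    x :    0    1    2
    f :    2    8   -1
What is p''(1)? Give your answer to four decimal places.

Put M_i = p'' at the i-th knot. Here h = (1, 1) and Δ = (6, -9), so the interior equations h_(i-1)·M_(i-1) + 2(h_(i-1)+h_i)·M_i + h_i·M_(i+1) = 6(Δ_i − Δ_(i-1)) read
  1·M_0 + 4·M_1 + 1·M_2 = 6(Δ_1 - Δ_0) = -90
Natural end conditions: M_0 = M_2 = 0.
Forward elimination and back-substitution give M_0 = 0, M_1 = -45/2, M_2 = 0.

-22.5000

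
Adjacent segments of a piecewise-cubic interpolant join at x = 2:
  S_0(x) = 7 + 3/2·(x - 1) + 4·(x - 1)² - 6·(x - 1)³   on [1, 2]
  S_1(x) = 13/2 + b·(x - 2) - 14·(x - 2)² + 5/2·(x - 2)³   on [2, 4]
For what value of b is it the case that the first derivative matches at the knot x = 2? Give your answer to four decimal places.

S_0'(x) = 3/2 + 8·(x - 1) - 18·(x - 1)², so S_0'(2) = -17/2. On the right, S_1'(2) = b, so b = -17/2.

-8.5000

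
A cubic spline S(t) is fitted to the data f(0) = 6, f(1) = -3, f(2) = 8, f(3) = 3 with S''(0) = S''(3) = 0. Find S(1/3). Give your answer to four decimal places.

Write M_i for S''(x_i). With h_i = 1, 1, 1 and divided differences Δ_i = -9, 11, -5, the continuity of S' gives the tridiagonal system
  1·M_0 + 4·M_1 + 1·M_2 = 6(Δ_1 - Δ_0) = 120
  1·M_1 + 4·M_2 + 1·M_3 = 6(Δ_2 - Δ_1) = -96
Natural end conditions: M_0 = M_3 = 0.
Solving: M_0 = 0, M_1 = 192/5, M_2 = -168/5, M_3 = 0.
On [0, 1], S(t) = 6 - 77/5·t + 0·t² + 32/5·t³.
With t = 1/3: S(1/3) = 149/135.

1.1037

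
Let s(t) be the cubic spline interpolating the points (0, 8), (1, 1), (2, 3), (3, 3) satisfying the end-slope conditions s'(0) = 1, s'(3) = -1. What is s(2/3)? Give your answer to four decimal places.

With m_i denoting the second derivative at x_i, h_i = 1, 1, 1, and Δ_i = (y_(i+1) − y_i)/h_i = -7, 2, 0:
  1·m_0 + 4·m_1 + 1·m_2 = 6(Δ_1 - Δ_0) = 54
  1·m_1 + 4·m_2 + 1·m_3 = 6(Δ_2 - Δ_1) = -12
Clamped end conditions give two more equations: 2h_0·m_0 + h_0·m_1 = 6(Δ_0 - s'(0)) = -48 and h_2·m_2 + 2h_2·m_3 = 6(s'(3) - Δ_2) = -6.
Solving the tridiagonal system: m_0 = -548/15, m_1 = 376/15, m_2 = -146/15, m_3 = 28/15.
On [0, 1], s(t) = 8 + 1·t - 274/15·t² + 154/15·t³.
With t = 2/3: s(2/3) = 1454/405.

3.5901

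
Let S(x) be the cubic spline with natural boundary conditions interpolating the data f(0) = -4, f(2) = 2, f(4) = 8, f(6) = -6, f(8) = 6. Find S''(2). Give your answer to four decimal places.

Write m_i for S''(x_i). With h_i = 2, 2, 2, 2 and divided differences Δ_i = 3, 3, -7, 6, the continuity of S' gives the tridiagonal system
  2·m_0 + 8·m_1 + 2·m_2 = 6(Δ_1 - Δ_0) = 0
  2·m_1 + 8·m_2 + 2·m_3 = 6(Δ_2 - Δ_1) = -60
  2·m_2 + 8·m_3 + 2·m_4 = 6(Δ_3 - Δ_2) = 78
Natural end conditions: m_0 = m_4 = 0.
Forward elimination and back-substitution give m_0 = 0, m_1 = 159/56, m_2 = -159/14, m_3 = 705/56, m_4 = 0.

2.8393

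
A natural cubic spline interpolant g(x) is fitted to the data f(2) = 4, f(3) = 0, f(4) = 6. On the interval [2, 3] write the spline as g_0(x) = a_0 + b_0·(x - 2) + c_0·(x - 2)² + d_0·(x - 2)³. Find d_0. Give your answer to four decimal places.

Put M_i = g'' at the i-th knot. Here h = (1, 1) and Δ = (-4, 6), so the interior equations h_(i-1)·M_(i-1) + 2(h_(i-1)+h_i)·M_i + h_i·M_(i+1) = 6(Δ_i − Δ_(i-1)) read
  1·M_0 + 4·M_1 + 1·M_2 = 6(Δ_1 - Δ_0) = 60
Natural end conditions: M_0 = M_2 = 0.
Solving the tridiagonal system: M_0 = 0, M_1 = 15, M_2 = 0.
On [2, 3], with g_0(x) = a_0 + b_0·(x - 2) + c_0·(x - 2)² + d_0·(x - 2)³: c_0 = M_0/2 = 0, d_0 = (M_1 - M_0)/(6h_0) = 5/2, b_0 = Δ_0 - h_0(2M_0 + M_1)/6 = -13/2.

2.5000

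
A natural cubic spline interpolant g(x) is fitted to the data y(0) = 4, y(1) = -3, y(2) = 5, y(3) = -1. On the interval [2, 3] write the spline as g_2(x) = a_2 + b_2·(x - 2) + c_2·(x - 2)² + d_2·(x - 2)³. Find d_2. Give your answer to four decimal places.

4.7333

Write σ_i for g''(x_i). With h_i = 1, 1, 1 and divided differences Δ_i = -7, 8, -6, the continuity of g' gives the tridiagonal system
  1·σ_0 + 4·σ_1 + 1·σ_2 = 6(Δ_1 - Δ_0) = 90
  1·σ_1 + 4·σ_2 + 1·σ_3 = 6(Δ_2 - Δ_1) = -84
Natural end conditions: σ_0 = σ_3 = 0.
Solving: σ_0 = 0, σ_1 = 148/5, σ_2 = -142/5, σ_3 = 0.
On [2, 3], with g_2(x) = a_2 + b_2·(x - 2) + c_2·(x - 2)² + d_2·(x - 2)³: c_2 = σ_2/2 = -71/5, d_2 = (σ_3 - σ_2)/(6h_2) = 71/15, b_2 = Δ_2 - h_2(2σ_2 + σ_3)/6 = 52/15.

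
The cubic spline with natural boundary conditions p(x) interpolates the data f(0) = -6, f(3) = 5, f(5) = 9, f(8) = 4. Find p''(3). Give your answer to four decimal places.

-0.5833

With M_i denoting the second derivative at x_i, h_i = 3, 2, 3, and Δ_i = (y_(i+1) − y_i)/h_i = 11/3, 2, -5/3:
  3·M_0 + 10·M_1 + 2·M_2 = 6(Δ_1 - Δ_0) = -10
  2·M_1 + 10·M_2 + 3·M_3 = 6(Δ_2 - Δ_1) = -22
Natural end conditions: M_0 = M_3 = 0.
Solving: M_0 = 0, M_1 = -7/12, M_2 = -25/12, M_3 = 0.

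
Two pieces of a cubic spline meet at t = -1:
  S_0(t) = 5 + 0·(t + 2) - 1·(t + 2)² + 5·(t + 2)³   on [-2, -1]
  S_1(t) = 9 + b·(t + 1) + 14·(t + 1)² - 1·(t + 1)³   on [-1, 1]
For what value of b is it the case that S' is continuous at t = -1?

S_0'(t) = 0 - 2·(t + 2) + 15·(t + 2)², so S_0'(-1) = 13. On the right, S_1'(-1) = b, so b = 13.

13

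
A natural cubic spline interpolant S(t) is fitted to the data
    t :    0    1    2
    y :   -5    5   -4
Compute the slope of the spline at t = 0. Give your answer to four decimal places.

14.7500

Write m_i for S''(x_i). With h_i = 1, 1 and divided differences Δ_i = 10, -9, the continuity of S' gives the tridiagonal system
  1·m_0 + 4·m_1 + 1·m_2 = 6(Δ_1 - Δ_0) = -114
Natural end conditions: m_0 = m_2 = 0.
Forward elimination and back-substitution give m_0 = 0, m_1 = -57/2, m_2 = 0.
On [0, 1], S'(t) = b_0 + 2c_0·t + 3d_0·t² with b_0 = Δ_0 - h_0(2m_0 + m_1)/6 = 59/4, c_0 = m_0/2 = 0, d_0 = (m_1 - m_0)/(6h_0) = -19/4. So S'(0) = 59/4.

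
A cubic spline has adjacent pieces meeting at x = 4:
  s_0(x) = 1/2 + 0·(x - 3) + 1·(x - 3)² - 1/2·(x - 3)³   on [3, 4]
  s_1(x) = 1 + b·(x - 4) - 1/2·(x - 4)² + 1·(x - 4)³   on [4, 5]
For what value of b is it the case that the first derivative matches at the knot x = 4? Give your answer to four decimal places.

s_0'(x) = 0 + 2·(x - 3) - 3/2·(x - 3)², so s_0'(4) = 1/2. On the right, s_1'(4) = b, so b = 1/2.

0.5000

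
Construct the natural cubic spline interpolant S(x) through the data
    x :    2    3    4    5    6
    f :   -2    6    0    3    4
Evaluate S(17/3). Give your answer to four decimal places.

4.0899

Put m_i = S'' at the i-th knot. Here h = (1, 1, 1, 1) and Δ = (8, -6, 3, 1), so the interior equations h_(i-1)·m_(i-1) + 2(h_(i-1)+h_i)·m_i + h_i·m_(i+1) = 6(Δ_i − Δ_(i-1)) read
  1·m_0 + 4·m_1 + 1·m_2 = 6(Δ_1 - Δ_0) = -84
  1·m_1 + 4·m_2 + 1·m_3 = 6(Δ_2 - Δ_1) = 54
  1·m_2 + 4·m_3 + 1·m_4 = 6(Δ_3 - Δ_2) = -12
Natural end conditions: m_0 = m_4 = 0.
Hence m_0 = 0, m_1 = -186/7, m_2 = 156/7, m_3 = -60/7, m_4 = 0.
On [5, 6], S(x) = 3 + 27/7·(x - 5) - 30/7·(x - 5)² + 10/7·(x - 5)³.
With (x - 5) = 2/3: S(17/3) = 773/189.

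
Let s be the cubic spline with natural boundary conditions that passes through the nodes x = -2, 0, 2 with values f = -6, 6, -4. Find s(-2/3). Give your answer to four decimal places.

4.0370

Put σ_i = s'' at the i-th knot. Here h = (2, 2) and Δ = (6, -5), so the interior equations h_(i-1)·σ_(i-1) + 2(h_(i-1)+h_i)·σ_i + h_i·σ_(i+1) = 6(Δ_i − Δ_(i-1)) read
  2·σ_0 + 8·σ_1 + 2·σ_2 = 6(Δ_1 - Δ_0) = -66
Natural end conditions: σ_0 = σ_2 = 0.
Forward elimination and back-substitution give σ_0 = 0, σ_1 = -33/4, σ_2 = 0.
On [-2, 0], s(x) = -6 + 35/4·(x + 2) + 0·(x + 2)² - 11/16·(x + 2)³.
With (x + 2) = 4/3: s(-2/3) = 109/27.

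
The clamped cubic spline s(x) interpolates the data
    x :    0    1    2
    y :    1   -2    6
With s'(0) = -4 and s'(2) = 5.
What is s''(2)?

Write σ_i for s''(x_i). With h_i = 1, 1 and divided differences Δ_i = -3, 8, the continuity of s' gives the tridiagonal system
  1·σ_0 + 4·σ_1 + 1·σ_2 = 6(Δ_1 - Δ_0) = 66
Clamped end conditions give two more equations: 2h_0·σ_0 + h_0·σ_1 = 6(Δ_0 - s'(0)) = 6 and h_1·σ_1 + 2h_1·σ_2 = 6(s'(2) - Δ_1) = -18.
Forward elimination and back-substitution give σ_0 = -9, σ_1 = 24, σ_2 = -21.

-21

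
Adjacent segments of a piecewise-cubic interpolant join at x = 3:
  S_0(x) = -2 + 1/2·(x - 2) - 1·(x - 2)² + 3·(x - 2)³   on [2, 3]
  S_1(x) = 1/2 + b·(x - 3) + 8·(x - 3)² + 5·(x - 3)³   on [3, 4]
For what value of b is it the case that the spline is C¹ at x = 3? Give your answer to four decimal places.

7.5000

S_0'(x) = 1/2 - 2·(x - 2) + 9·(x - 2)², so S_0'(3) = 15/2. On the right, S_1'(3) = b, so b = 15/2.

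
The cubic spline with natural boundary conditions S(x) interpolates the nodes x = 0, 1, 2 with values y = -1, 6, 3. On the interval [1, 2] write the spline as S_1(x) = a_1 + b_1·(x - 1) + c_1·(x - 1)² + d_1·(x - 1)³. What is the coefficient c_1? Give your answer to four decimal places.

-7.5000

Put σ_i = S'' at the i-th knot. Here h = (1, 1) and Δ = (7, -3), so the interior equations h_(i-1)·σ_(i-1) + 2(h_(i-1)+h_i)·σ_i + h_i·σ_(i+1) = 6(Δ_i − Δ_(i-1)) read
  1·σ_0 + 4·σ_1 + 1·σ_2 = 6(Δ_1 - Δ_0) = -60
Natural end conditions: σ_0 = σ_2 = 0.
Solving the tridiagonal system: σ_0 = 0, σ_1 = -15, σ_2 = 0.
On [1, 2], with S_1(x) = a_1 + b_1·(x - 1) + c_1·(x - 1)² + d_1·(x - 1)³: c_1 = σ_1/2 = -15/2, d_1 = (σ_2 - σ_1)/(6h_1) = 5/2, b_1 = Δ_1 - h_1(2σ_1 + σ_2)/6 = 2.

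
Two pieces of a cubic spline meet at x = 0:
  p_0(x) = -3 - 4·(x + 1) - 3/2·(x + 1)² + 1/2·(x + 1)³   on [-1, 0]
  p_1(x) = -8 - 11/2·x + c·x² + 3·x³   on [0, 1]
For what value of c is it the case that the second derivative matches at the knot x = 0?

0

p_0''(x) = -3 + 3·(x + 1), so p_0''(0) = 0. On the right, p_1''(0) = 2c, so c = 0.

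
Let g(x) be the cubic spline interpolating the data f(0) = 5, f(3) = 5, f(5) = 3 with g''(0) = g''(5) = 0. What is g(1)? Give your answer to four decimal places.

5.2667

Put M_i = g'' at the i-th knot. Here h = (3, 2) and Δ = (0, -1), so the interior equations h_(i-1)·M_(i-1) + 2(h_(i-1)+h_i)·M_i + h_i·M_(i+1) = 6(Δ_i − Δ_(i-1)) read
  3·M_0 + 10·M_1 + 2·M_2 = 6(Δ_1 - Δ_0) = -6
Natural end conditions: M_0 = M_2 = 0.
Hence M_0 = 0, M_1 = -3/5, M_2 = 0.
On [0, 3], g(x) = 5 + 3/10·x + 0·x² - 1/30·x³.
With x = 1: g(1) = 79/15.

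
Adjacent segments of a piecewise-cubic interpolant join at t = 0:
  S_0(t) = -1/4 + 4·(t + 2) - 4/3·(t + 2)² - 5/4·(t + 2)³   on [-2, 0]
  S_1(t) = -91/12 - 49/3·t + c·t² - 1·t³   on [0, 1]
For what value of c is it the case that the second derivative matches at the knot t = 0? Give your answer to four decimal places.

S_0''(t) = -8/3 - 15/2·(t + 2), so S_0''(0) = -53/3. On the right, S_1''(0) = 2c, so c = -53/6.

-8.8333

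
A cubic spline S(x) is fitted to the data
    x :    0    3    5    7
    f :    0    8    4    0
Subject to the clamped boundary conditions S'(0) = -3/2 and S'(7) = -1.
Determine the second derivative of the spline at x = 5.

1

With m_i denoting the second derivative at x_i, h_i = 3, 2, 2, and Δ_i = (y_(i+1) − y_i)/h_i = 8/3, -2, -2:
  3·m_0 + 10·m_1 + 2·m_2 = 6(Δ_1 - Δ_0) = -28
  2·m_1 + 8·m_2 + 2·m_3 = 6(Δ_2 - Δ_1) = 0
Clamped end conditions give two more equations: 2h_0·m_0 + h_0·m_1 = 6(Δ_0 - S'(0)) = 25 and h_2·m_2 + 2h_2·m_3 = 6(S'(7) - Δ_2) = 6.
Hence m_0 = 20/3, m_1 = -5, m_2 = 1, m_3 = 1.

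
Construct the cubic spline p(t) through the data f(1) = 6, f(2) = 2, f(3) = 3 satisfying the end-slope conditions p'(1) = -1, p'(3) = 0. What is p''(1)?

-16

Let M_i = p''(x_i). Step sizes h_i = 1, 1; slopes of the chords Δ_i = (y_(i+1) - y_i)/h_i = -4, 1.
  1·M_0 + 4·M_1 + 1·M_2 = 6(Δ_1 - Δ_0) = 30
Clamped end conditions give two more equations: 2h_0·M_0 + h_0·M_1 = 6(Δ_0 - p'(1)) = -18 and h_1·M_1 + 2h_1·M_2 = 6(p'(3) - Δ_1) = -6.
Forward elimination and back-substitution give M_0 = -16, M_1 = 14, M_2 = -10.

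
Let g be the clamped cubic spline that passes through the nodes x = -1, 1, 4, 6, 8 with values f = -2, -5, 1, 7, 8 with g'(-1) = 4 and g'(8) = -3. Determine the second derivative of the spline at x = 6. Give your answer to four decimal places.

Write M_i for g''(x_i). With h_i = 2, 3, 2, 2 and divided differences Δ_i = -3/2, 2, 3, 1/2, the continuity of g' gives the tridiagonal system
  2·M_0 + 10·M_1 + 3·M_2 = 6(Δ_1 - Δ_0) = 21
  3·M_1 + 10·M_2 + 2·M_3 = 6(Δ_2 - Δ_1) = 6
  2·M_2 + 8·M_3 + 2·M_4 = 6(Δ_3 - Δ_2) = -15
Clamped end conditions give two more equations: 2h_0·M_0 + h_0·M_1 = 6(Δ_0 - g'(-1)) = -33 and h_3·M_3 + 2h_3·M_4 = 6(g'(8) - Δ_3) = -21.
Solving the tridiagonal system: M_0 = -2463/236, M_1 = 258/59, M_2 = -73/118, M_3 = -55/118, M_4 = -296/59.

-0.4661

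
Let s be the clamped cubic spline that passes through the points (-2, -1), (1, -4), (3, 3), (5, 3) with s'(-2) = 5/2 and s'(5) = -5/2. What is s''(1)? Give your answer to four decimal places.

Write M_i for s''(x_i). With h_i = 3, 2, 2 and divided differences Δ_i = -1, 7/2, 0, the continuity of s' gives the tridiagonal system
  3·M_0 + 10·M_1 + 2·M_2 = 6(Δ_1 - Δ_0) = 27
  2·M_1 + 8·M_2 + 2·M_3 = 6(Δ_2 - Δ_1) = -21
Clamped end conditions give two more equations: 2h_0·M_0 + h_0·M_1 = 6(Δ_0 - s'(-2)) = -21 and h_2·M_2 + 2h_2·M_3 = 6(s'(5) - Δ_2) = -15.
Forward elimination and back-substitution give M_0 = -226/37, M_1 = 193/37, M_2 = -253/74, M_3 = -151/74.

5.2162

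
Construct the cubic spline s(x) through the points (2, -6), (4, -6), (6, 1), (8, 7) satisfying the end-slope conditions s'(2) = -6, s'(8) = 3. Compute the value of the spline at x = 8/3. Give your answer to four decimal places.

Let m_i = s''(x_i). Step sizes h_i = 2, 2, 2; slopes of the chords Δ_i = (y_(i+1) - y_i)/h_i = 0, 7/2, 3.
  2·m_0 + 8·m_1 + 2·m_2 = 6(Δ_1 - Δ_0) = 21
  2·m_1 + 8·m_2 + 2·m_3 = 6(Δ_2 - Δ_1) = -3
Clamped end conditions give two more equations: 2h_0·m_0 + h_0·m_1 = 6(Δ_0 - s'(2)) = 36 and h_2·m_2 + 2h_2·m_3 = 6(s'(8) - Δ_2) = 0.
Solving the tridiagonal system: m_0 = 87/10, m_1 = 3/5, m_2 = -3/5, m_3 = 3/10.
On [2, 4], s(x) = -6 - 6·(x - 2) + 87/20·(x - 2)² - 27/40·(x - 2)³.
With (x - 2) = 2/3: s(8/3) = -124/15.

-8.2667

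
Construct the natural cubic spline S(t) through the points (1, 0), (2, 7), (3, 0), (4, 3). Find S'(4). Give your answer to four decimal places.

6.6000

With σ_i denoting the second derivative at x_i, h_i = 1, 1, 1, and Δ_i = (y_(i+1) − y_i)/h_i = 7, -7, 3:
  1·σ_0 + 4·σ_1 + 1·σ_2 = 6(Δ_1 - Δ_0) = -84
  1·σ_1 + 4·σ_2 + 1·σ_3 = 6(Δ_2 - Δ_1) = 60
Natural end conditions: σ_0 = σ_3 = 0.
Solving the tridiagonal system: σ_0 = 0, σ_1 = -132/5, σ_2 = 108/5, σ_3 = 0.
On [3, 4], S'(t) = b_2 + 2c_2·(t - 3) + 3d_2·(t - 3)² with b_2 = Δ_2 - h_2(2σ_2 + σ_3)/6 = -21/5, c_2 = σ_2/2 = 54/5, d_2 = (σ_3 - σ_2)/(6h_2) = -18/5. So S'(4) = 33/5.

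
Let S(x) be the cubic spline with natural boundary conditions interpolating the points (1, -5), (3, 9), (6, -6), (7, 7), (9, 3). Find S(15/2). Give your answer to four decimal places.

Let M_i = S''(x_i). Step sizes h_i = 2, 3, 1, 2; slopes of the chords Δ_i = (y_(i+1) - y_i)/h_i = 7, -5, 13, -2.
  2·M_0 + 10·M_1 + 3·M_2 = 6(Δ_1 - Δ_0) = -72
  3·M_1 + 8·M_2 + 1·M_3 = 6(Δ_2 - Δ_1) = 108
  1·M_2 + 6·M_3 + 2·M_4 = 6(Δ_3 - Δ_2) = -90
Natural end conditions: M_0 = M_4 = 0.
Hence M_0 = 0, M_1 = -2799/208, M_2 = 2169/104, M_3 = -3843/208, M_4 = 0.
On [7, 9], S(x) = 7 + 1073/104·(x - 7) - 3843/416·(x - 7)² + 1281/832·(x - 7)³.
With (x - 7) = 1/2: S(15/2) = 66837/6656.

10.0416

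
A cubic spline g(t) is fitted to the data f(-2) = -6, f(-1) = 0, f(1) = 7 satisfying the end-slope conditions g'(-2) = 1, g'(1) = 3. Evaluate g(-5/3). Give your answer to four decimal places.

-4.8086

Write σ_i for g''(x_i). With h_i = 1, 2 and divided differences Δ_i = 6, 7/2, the continuity of g' gives the tridiagonal system
  1·σ_0 + 6·σ_1 + 2·σ_2 = 6(Δ_1 - Δ_0) = -15
Clamped end conditions give two more equations: 2h_0·σ_0 + h_0·σ_1 = 6(Δ_0 - g'(-2)) = 30 and h_1·σ_1 + 2h_1·σ_2 = 6(g'(1) - Δ_1) = -3.
Solving the tridiagonal system: σ_0 = 109/6, σ_1 = -19/3, σ_2 = 29/12.
On [-2, -1], g(t) = -6 + 1·(t + 2) + 109/12·(t + 2)² - 49/12·(t + 2)³.
With (t + 2) = 1/3: g(-5/3) = -779/162.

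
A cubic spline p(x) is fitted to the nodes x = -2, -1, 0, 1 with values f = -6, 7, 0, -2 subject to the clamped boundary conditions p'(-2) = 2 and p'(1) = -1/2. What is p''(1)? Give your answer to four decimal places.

Put M_i = p'' at the i-th knot. Here h = (1, 1, 1) and Δ = (13, -7, -2), so the interior equations h_(i-1)·M_(i-1) + 2(h_(i-1)+h_i)·M_i + h_i·M_(i+1) = 6(Δ_i − Δ_(i-1)) read
  1·M_0 + 4·M_1 + 1·M_2 = 6(Δ_1 - Δ_0) = -120
  1·M_1 + 4·M_2 + 1·M_3 = 6(Δ_2 - Δ_1) = 30
Clamped end conditions give two more equations: 2h_0·M_0 + h_0·M_1 = 6(Δ_0 - p'(-2)) = 66 and h_2·M_2 + 2h_2·M_3 = 6(p'(1) - Δ_2) = 9.
Solving the tridiagonal system: M_0 = 869/15, M_1 = -748/15, M_2 = 323/15, M_3 = -94/15.

-6.2667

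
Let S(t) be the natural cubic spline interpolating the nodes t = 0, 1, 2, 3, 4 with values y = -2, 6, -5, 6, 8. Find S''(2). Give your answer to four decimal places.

49.7143

With m_i denoting the second derivative at x_i, h_i = 1, 1, 1, 1, and Δ_i = (y_(i+1) − y_i)/h_i = 8, -11, 11, 2:
  1·m_0 + 4·m_1 + 1·m_2 = 6(Δ_1 - Δ_0) = -114
  1·m_1 + 4·m_2 + 1·m_3 = 6(Δ_2 - Δ_1) = 132
  1·m_2 + 4·m_3 + 1·m_4 = 6(Δ_3 - Δ_2) = -54
Natural end conditions: m_0 = m_4 = 0.
Forward elimination and back-substitution give m_0 = 0, m_1 = -573/14, m_2 = 348/7, m_3 = -363/14, m_4 = 0.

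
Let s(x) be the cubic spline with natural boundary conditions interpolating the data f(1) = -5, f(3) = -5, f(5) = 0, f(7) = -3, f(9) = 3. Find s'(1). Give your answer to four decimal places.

Put m_i = s'' at the i-th knot. Here h = (2, 2, 2, 2) and Δ = (0, 5/2, -3/2, 3), so the interior equations h_(i-1)·m_(i-1) + 2(h_(i-1)+h_i)·m_i + h_i·m_(i+1) = 6(Δ_i − Δ_(i-1)) read
  2·m_0 + 8·m_1 + 2·m_2 = 6(Δ_1 - Δ_0) = 15
  2·m_1 + 8·m_2 + 2·m_3 = 6(Δ_2 - Δ_1) = -24
  2·m_2 + 8·m_3 + 2·m_4 = 6(Δ_3 - Δ_2) = 27
Natural end conditions: m_0 = m_4 = 0.
Solving: m_0 = 0, m_1 = 87/28, m_2 = -69/14, m_3 = 129/28, m_4 = 0.
On [1, 3], s'(x) = b_0 + 2c_0·(x - 1) + 3d_0·(x - 1)² with b_0 = Δ_0 - h_0(2m_0 + m_1)/6 = -29/28, c_0 = m_0/2 = 0, d_0 = (m_1 - m_0)/(6h_0) = 29/112. So s'(1) = -29/28.

-1.0357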